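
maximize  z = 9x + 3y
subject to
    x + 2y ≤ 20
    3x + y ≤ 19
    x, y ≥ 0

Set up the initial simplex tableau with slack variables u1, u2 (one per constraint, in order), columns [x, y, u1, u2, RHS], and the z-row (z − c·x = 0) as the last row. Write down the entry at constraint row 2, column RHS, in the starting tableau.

19

The RHS of constraint 2 is b_2 = 19.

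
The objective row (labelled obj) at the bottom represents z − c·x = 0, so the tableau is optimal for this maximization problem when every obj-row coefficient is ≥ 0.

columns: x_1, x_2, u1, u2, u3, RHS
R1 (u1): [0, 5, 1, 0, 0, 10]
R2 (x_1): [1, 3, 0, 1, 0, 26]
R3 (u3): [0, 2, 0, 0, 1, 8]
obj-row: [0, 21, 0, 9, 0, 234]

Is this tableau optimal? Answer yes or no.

Every obj-row coefficient is ≥ 0, so the tableau is optimal.

yes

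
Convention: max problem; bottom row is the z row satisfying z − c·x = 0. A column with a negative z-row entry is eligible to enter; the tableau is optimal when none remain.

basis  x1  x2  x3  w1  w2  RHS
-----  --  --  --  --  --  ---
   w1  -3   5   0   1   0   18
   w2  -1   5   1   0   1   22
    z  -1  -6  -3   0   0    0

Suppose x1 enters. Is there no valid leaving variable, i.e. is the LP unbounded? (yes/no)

yes

Every constraint-row entry in column x1 is ≤ 0, so increasing x1 is unbounded.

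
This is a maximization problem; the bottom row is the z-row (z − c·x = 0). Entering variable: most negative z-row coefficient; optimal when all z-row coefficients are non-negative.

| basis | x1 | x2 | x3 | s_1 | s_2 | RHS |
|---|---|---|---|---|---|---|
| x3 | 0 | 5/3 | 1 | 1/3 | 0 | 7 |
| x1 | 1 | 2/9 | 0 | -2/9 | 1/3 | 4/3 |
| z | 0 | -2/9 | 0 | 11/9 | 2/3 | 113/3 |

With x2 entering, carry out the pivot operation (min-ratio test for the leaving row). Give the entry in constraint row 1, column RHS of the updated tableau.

Ratio test on column x2 — row 1: 7/(5/3) = 21/5; row 2: (4/3)/(2/9) = 6. Minimum is 21/5 at row 1 (x3 leaves); pivot element 5/3.
Divide row 1 by 5/3; eliminate column x2 from the other rows.
In the new row 1, the RHS entry is the old entry divided by the pivot: 7/(5/3) = 21/5.

21/5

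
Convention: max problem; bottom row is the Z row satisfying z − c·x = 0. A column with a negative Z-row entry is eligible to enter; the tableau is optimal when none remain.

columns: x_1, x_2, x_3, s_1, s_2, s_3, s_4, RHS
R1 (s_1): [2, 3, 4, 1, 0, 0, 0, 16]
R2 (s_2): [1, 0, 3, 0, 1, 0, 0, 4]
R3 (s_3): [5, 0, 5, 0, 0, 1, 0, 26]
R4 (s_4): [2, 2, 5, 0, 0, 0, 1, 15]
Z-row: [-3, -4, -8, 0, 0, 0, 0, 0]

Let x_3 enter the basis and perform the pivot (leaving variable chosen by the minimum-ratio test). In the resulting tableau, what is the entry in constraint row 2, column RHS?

4/3

Ratio test on column x_3 — row 1: 16/4 = 4; row 2: 4/3 = 4/3; row 3: 26/5 = 26/5; row 4: 15/5 = 3. Minimum is 4/3 at row 2 (s_2 leaves); pivot element 3.
Divide row 2 by 3; eliminate column x_3 from the other rows.
In the new row 2, the RHS entry is the old entry divided by the pivot: 4/3 = 4/3.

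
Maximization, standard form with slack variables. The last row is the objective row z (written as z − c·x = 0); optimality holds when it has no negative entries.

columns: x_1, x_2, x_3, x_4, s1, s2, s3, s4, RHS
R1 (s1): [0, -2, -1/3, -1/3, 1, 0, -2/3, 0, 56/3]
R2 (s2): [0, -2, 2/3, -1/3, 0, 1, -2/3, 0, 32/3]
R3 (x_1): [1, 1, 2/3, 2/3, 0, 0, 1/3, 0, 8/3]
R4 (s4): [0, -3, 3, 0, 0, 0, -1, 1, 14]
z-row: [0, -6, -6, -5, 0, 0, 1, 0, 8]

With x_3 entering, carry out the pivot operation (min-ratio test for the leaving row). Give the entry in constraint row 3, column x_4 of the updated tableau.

Ratio test on column x_3 — row 1: entry -1/3 ≤ 0; row 2: (32/3)/(2/3) = 16; row 3: (8/3)/(2/3) = 4; row 4: 14/3 = 14/3. Minimum is 4 at row 3 (x_1 leaves); pivot element 2/3.
Divide row 3 by 2/3; eliminate column x_3 from the other rows.
In the new row 3, the x_4 entry is the old entry divided by the pivot: (2/3)/(2/3) = 1.

1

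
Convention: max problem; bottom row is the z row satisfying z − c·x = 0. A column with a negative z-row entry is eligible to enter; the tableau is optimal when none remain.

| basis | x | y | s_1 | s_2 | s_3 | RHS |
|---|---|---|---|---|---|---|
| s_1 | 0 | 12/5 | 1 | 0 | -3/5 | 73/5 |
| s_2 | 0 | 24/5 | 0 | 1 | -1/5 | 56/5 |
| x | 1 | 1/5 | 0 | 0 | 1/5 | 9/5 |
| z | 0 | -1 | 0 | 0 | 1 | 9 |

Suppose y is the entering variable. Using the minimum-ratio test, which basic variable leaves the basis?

s_2

Column y entries and ratios — s_1: (73/5)/(12/5) = 73/12; s_2: (56/5)/(24/5) = 7/3; x: (9/5)/(1/5) = 9.
Smallest ratio is 7/3 in the row of s_2, so s_2 leaves.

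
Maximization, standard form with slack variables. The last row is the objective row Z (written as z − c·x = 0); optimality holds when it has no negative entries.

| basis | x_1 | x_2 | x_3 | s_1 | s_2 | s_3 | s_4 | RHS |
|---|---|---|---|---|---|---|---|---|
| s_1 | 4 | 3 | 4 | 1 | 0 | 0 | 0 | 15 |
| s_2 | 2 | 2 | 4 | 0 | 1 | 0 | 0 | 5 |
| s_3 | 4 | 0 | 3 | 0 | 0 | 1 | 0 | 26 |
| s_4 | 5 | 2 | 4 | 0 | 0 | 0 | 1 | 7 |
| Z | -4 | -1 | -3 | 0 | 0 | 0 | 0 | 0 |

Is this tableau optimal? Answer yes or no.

no

The Z-row has a negative entry -4 in column x_1, so it is not optimal.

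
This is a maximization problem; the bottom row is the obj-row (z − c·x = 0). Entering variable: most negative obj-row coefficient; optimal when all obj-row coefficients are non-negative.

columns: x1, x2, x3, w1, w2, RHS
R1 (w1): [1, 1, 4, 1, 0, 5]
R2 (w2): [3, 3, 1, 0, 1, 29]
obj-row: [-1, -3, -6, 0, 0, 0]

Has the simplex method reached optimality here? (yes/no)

The obj-row has a negative entry -6 in column x3, so it is not optimal.

no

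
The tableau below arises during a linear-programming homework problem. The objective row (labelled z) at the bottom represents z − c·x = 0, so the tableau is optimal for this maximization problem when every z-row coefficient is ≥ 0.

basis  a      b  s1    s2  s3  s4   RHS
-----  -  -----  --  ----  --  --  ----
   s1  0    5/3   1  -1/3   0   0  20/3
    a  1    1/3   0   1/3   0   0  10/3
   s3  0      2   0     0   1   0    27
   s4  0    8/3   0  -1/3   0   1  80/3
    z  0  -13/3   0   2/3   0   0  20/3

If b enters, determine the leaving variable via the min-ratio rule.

s1

Column b entries and ratios — s1: (20/3)/(5/3) = 4; a: (10/3)/(1/3) = 10; s3: 27/2 = 27/2; s4: (80/3)/(8/3) = 10.
Smallest ratio is 4 in the row of s1, so s1 leaves.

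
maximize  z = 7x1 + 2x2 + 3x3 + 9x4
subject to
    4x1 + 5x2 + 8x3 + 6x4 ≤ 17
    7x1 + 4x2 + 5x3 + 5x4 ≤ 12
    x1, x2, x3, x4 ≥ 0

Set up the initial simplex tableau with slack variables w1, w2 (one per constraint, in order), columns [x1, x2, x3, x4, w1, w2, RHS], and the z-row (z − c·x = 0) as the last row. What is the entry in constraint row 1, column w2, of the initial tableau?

Slack w2 belongs to constraint 2; its column is the unit vector e_2, so the entry in row 1 is 0.

0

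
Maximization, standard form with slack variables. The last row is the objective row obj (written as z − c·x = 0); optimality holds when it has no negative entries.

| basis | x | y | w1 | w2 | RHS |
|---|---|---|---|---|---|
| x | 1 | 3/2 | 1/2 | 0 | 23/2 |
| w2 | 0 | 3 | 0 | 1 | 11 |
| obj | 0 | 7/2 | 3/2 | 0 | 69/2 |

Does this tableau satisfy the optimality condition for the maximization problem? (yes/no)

yes

Every obj-row coefficient is ≥ 0, so the tableau is optimal.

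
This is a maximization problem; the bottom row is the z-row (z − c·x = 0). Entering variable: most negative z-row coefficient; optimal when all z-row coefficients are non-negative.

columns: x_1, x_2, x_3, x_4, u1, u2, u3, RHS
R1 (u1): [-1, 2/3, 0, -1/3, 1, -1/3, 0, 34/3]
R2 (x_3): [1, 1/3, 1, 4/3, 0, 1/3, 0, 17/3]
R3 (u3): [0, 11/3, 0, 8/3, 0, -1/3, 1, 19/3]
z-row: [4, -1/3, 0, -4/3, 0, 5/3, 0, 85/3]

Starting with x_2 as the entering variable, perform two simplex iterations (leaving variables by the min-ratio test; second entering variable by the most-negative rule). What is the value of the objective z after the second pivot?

Ratio test on column x_2 — row 1: (34/3)/(2/3) = 17; row 2: (17/3)/(1/3) = 17; row 3: (19/3)/(11/3) = 19/11. Minimum is 19/11 at row 3 (u3 leaves); pivot element 11/3.
Pivot on row 3; the z-row RHS becomes 85/3 − (-1/3)·(19/11) = 318/11.
Next entering variable (most negative z-row entry -12/11): x_4.
Ratio test on column x_4 — row 1: entry -9/11 ≤ 0; row 2: (56/11)/(12/11) = 14/3; row 3: (19/11)/(8/11) = 19/8. Minimum is 19/8 at row 3 (x_2 leaves); pivot element 8/11.
After the second pivot the z-row RHS is 318/11 − (-12/11)·(19/8) = 63/2.

63/2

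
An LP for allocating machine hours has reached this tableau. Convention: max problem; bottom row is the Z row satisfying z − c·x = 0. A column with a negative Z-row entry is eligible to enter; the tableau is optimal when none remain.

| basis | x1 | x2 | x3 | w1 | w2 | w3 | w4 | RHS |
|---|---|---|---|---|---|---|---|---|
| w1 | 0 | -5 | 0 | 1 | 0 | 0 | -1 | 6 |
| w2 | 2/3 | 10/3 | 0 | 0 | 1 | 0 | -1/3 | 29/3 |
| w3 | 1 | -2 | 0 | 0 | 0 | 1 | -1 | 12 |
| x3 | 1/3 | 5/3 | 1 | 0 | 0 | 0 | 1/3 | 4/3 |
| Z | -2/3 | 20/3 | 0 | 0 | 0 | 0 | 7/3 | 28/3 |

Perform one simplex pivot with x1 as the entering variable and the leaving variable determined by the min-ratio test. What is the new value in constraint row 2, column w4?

Ratio test on column x1 — row 1: entry 0 ≤ 0; row 2: (29/3)/(2/3) = 29/2; row 3: 12/1 = 12; row 4: (4/3)/(1/3) = 4. Minimum is 4 at row 4 (x3 leaves); pivot element 1/3.
Divide row 4 by 1/3; eliminate column x1 from the other rows.
Row 2 update in column w4: -1/3 − (2/3)·1 = -1.

-1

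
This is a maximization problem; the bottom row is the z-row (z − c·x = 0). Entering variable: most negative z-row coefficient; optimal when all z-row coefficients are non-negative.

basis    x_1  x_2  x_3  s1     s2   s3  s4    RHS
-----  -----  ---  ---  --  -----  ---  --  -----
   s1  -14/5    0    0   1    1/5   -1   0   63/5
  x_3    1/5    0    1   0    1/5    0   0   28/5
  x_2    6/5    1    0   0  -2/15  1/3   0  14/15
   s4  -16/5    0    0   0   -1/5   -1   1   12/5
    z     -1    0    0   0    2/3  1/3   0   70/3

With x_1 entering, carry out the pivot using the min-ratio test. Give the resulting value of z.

Ratio test on column x_1 — row 1: entry -14/5 ≤ 0; row 2: (28/5)/(1/5) = 28; row 3: (14/15)/(6/5) = 7/9; row 4: entry -16/5 ≤ 0. Minimum is 7/9 at row 3 (x_2 leaves); pivot element 6/5.
Pivot on row 3; the z-row RHS becomes 70/3 − (-1)·(7/9) = 217/9.

217/9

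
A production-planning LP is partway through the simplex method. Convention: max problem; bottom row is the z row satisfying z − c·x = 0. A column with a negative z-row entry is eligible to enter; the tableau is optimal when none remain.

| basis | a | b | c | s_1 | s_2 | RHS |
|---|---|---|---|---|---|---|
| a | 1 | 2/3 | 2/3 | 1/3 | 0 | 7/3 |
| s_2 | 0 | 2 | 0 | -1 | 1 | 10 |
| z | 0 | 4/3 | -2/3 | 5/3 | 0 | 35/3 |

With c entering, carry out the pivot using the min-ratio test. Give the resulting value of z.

Ratio test on column c — row 1: (7/3)/(2/3) = 7/2; row 2: entry 0 ≤ 0. Minimum is 7/2 at row 1 (a leaves); pivot element 2/3.
Pivot on row 1; the z-row RHS becomes 35/3 − (-2/3)·(7/2) = 14.

14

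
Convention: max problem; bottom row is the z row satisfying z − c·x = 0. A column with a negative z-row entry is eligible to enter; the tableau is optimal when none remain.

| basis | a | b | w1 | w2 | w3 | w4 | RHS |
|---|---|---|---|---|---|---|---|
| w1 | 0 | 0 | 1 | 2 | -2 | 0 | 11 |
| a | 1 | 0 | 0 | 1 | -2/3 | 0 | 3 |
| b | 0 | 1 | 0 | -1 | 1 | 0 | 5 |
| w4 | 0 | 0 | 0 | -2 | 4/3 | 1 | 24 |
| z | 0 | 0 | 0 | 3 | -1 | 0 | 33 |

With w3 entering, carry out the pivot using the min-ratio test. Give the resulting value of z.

Ratio test on column w3 — row 1: entry -2 ≤ 0; row 2: entry -2/3 ≤ 0; row 3: 5/1 = 5; row 4: 24/(4/3) = 18. Minimum is 5 at row 3 (b leaves); pivot element 1.
Pivot on row 3; the z-row RHS becomes 33 − (-1)·5 = 38.

38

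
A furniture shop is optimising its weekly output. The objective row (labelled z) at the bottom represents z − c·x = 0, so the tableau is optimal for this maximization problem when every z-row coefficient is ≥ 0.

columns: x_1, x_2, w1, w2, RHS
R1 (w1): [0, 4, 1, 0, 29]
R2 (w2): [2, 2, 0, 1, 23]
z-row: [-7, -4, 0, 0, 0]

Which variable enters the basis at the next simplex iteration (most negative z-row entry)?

Negative z-row entries: x_1: -7, x_2: -4.
The most negative is -7 in column x_1, so x_1 enters.

x_1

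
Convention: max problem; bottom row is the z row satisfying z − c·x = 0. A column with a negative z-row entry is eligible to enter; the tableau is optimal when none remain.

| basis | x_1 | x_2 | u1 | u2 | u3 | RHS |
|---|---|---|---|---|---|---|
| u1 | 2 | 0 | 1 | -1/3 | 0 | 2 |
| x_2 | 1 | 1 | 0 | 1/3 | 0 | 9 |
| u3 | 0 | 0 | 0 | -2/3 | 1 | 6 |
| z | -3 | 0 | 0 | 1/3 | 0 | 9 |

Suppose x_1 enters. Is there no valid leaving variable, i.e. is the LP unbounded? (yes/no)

Column x_1 has positive entries in row(s) 1, 2, so the ratio test bounds it — not unbounded.

no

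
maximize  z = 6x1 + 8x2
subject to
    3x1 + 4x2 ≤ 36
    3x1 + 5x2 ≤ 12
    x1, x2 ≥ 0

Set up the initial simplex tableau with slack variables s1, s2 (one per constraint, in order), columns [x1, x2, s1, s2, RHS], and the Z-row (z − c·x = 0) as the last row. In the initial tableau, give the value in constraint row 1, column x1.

3

Constraint 1 has coefficient 3 on x1.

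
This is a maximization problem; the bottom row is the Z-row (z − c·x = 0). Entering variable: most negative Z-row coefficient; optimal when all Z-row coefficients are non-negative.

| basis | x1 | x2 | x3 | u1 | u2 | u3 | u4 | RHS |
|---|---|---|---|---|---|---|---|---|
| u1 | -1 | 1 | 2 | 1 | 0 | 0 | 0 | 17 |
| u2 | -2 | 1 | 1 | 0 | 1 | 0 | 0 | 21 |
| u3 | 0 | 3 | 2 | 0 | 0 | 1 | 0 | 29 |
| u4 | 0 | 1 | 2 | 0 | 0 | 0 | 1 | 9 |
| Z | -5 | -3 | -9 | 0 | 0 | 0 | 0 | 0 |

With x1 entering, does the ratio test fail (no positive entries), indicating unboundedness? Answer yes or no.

Every constraint-row entry in column x1 is ≤ 0, so increasing x1 is unbounded.

yes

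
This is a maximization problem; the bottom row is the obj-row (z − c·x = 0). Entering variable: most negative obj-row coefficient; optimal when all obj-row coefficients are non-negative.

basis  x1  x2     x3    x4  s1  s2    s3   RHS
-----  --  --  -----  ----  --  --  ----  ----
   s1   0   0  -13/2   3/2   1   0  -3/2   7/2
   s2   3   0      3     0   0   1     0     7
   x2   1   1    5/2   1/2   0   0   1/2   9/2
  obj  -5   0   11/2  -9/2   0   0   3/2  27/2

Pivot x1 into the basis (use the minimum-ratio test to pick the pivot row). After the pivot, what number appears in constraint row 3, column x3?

3/2

Ratio test on column x1 — row 1: entry 0 ≤ 0; row 2: 7/3 = 7/3; row 3: (9/2)/1 = 9/2. Minimum is 7/3 at row 2 (s2 leaves); pivot element 3.
Divide row 2 by 3; eliminate column x1 from the other rows.
Row 3 update in column x3: 5/2 − 1·1 = 3/2.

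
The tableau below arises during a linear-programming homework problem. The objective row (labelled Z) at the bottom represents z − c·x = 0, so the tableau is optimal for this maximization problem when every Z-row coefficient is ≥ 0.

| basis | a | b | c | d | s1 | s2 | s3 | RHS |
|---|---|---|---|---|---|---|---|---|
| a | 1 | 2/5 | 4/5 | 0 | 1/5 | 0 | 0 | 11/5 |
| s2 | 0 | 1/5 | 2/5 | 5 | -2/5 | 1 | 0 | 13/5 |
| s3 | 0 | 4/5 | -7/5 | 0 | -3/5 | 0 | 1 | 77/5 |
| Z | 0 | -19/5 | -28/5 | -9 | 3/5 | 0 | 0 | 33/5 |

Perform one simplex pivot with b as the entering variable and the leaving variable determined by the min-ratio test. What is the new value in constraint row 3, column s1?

Ratio test on column b — row 1: (11/5)/(2/5) = 11/2; row 2: (13/5)/(1/5) = 13; row 3: (77/5)/(4/5) = 77/4. Minimum is 11/2 at row 1 (a leaves); pivot element 2/5.
Divide row 1 by 2/5; eliminate column b from the other rows.
Row 3 update in column s1: -3/5 − (4/5)·(1/2) = -1.

-1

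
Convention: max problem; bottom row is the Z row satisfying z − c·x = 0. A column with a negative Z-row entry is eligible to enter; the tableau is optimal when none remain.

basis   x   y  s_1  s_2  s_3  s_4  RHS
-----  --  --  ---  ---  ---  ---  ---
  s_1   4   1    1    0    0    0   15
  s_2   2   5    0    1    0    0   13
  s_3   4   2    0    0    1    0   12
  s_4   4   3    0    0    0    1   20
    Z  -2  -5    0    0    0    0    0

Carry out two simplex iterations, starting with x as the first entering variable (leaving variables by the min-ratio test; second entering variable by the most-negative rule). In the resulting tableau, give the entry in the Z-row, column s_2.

1

Ratio test on column x — row 1: 15/4 = 15/4; row 2: 13/2 = 13/2; row 3: 12/4 = 3; row 4: 20/4 = 5. Minimum is 3 at row 3 (s_3 leaves); pivot element 4.
Divide row 3 by 4; eliminate column x from the other rows.
Second iteration: most negative Z-row entry is -4 in column y, so y enters.
Ratio test on column y — row 1: entry -1 ≤ 0; row 2: 7/4 = 7/4; row 3: 3/(1/2) = 6; row 4: 8/1 = 8. Minimum is 7/4 at row 2 (s_2 leaves); pivot element 4.
Divide row 2 by 4; eliminate column y from the other rows.
After both pivots, the entry at the Z-row, column s_2 is 1.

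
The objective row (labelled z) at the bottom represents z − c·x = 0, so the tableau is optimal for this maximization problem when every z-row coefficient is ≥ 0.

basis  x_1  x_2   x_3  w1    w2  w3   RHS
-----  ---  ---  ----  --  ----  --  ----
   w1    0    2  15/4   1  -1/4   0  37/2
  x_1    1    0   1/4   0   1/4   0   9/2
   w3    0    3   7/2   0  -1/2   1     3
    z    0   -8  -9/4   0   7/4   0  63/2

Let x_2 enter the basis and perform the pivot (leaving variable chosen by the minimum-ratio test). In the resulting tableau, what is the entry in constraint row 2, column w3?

Ratio test on column x_2 — row 1: (37/2)/2 = 37/4; row 2: entry 0 ≤ 0; row 3: 3/3 = 1. Minimum is 1 at row 3 (w3 leaves); pivot element 3.
Divide row 3 by 3; eliminate column x_2 from the other rows.
Row 2 update in column w3: 0 − 0·(1/3) = 0.

0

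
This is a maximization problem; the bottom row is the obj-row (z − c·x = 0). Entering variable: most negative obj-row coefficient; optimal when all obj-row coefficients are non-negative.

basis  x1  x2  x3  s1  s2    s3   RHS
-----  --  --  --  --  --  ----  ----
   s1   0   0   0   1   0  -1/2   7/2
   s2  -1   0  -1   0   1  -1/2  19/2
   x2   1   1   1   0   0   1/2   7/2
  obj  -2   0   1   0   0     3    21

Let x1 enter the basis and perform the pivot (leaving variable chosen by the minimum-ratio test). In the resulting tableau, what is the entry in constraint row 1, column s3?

Ratio test on column x1 — row 1: entry 0 ≤ 0; row 2: entry -1 ≤ 0; row 3: (7/2)/1 = 7/2. Minimum is 7/2 at row 3 (x2 leaves); pivot element 1.
Divide row 3 by 1; eliminate column x1 from the other rows.
Row 1 update in column s3: -1/2 − 0·(1/2) = -1/2.

-1/2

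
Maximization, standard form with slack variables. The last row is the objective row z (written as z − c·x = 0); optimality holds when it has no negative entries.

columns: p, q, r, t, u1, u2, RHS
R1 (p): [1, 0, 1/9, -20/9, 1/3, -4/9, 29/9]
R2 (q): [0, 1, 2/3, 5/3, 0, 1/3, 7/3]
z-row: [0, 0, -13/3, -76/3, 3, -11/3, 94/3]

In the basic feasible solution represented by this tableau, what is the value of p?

29/9

p is basic (row 1); its value is the RHS of that row, 29/9.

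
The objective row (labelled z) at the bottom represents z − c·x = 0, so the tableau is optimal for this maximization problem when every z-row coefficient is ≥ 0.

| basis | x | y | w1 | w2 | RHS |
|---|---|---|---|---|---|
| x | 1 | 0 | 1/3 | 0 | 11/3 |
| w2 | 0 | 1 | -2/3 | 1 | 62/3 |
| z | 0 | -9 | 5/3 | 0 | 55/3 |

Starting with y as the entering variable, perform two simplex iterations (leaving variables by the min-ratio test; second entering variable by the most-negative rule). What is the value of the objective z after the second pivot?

252

Ratio test on column y — row 1: entry 0 ≤ 0; row 2: (62/3)/1 = 62/3. Minimum is 62/3 at row 2 (w2 leaves); pivot element 1.
Pivot on row 2; the z-row RHS becomes 55/3 − (-9)·(62/3) = 613/3.
Next entering variable (most negative z-row entry -13/3): w1.
Ratio test on column w1 — row 1: (11/3)/(1/3) = 11; row 2: entry -2/3 ≤ 0. Minimum is 11 at row 1 (x leaves); pivot element 1/3.
After the second pivot the z-row RHS is 613/3 − (-13/3)·11 = 252.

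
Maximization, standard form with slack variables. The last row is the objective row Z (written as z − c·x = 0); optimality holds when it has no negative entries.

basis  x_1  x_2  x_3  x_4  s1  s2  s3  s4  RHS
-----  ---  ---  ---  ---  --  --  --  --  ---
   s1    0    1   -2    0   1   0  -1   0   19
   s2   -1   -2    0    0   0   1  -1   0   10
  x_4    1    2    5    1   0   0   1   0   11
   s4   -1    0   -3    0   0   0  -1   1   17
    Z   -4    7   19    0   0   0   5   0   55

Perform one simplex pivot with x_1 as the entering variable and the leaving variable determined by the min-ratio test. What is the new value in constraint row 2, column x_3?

5

Ratio test on column x_1 — row 1: entry 0 ≤ 0; row 2: entry -1 ≤ 0; row 3: 11/1 = 11; row 4: entry -1 ≤ 0. Minimum is 11 at row 3 (x_4 leaves); pivot element 1.
Divide row 3 by 1; eliminate column x_1 from the other rows.
Row 2 update in column x_3: 0 − (-1)·5 = 5.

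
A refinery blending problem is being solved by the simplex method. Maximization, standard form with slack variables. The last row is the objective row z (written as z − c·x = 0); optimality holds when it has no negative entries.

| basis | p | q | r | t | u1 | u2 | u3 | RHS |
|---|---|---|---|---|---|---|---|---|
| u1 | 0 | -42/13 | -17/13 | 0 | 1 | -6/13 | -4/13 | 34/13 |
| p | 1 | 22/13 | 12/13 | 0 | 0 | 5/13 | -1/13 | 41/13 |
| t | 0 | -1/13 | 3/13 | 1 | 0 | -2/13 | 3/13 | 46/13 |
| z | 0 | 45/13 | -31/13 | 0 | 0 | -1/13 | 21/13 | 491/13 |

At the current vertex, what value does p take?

p is basic (row 2); its value is the RHS of that row, 41/13.

41/13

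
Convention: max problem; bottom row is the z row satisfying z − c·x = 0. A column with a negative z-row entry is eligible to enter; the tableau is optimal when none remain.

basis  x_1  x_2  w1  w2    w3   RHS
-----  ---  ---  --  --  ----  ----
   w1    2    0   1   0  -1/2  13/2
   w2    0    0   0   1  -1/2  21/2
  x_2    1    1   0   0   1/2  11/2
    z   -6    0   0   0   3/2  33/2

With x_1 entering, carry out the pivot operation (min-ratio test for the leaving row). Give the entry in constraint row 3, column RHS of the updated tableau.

9/4

Ratio test on column x_1 — row 1: (13/2)/2 = 13/4; row 2: entry 0 ≤ 0; row 3: (11/2)/1 = 11/2. Minimum is 13/4 at row 1 (w1 leaves); pivot element 2.
Divide row 1 by 2; eliminate column x_1 from the other rows.
Row 3 update in column RHS: 11/2 − 1·(13/4) = 9/4.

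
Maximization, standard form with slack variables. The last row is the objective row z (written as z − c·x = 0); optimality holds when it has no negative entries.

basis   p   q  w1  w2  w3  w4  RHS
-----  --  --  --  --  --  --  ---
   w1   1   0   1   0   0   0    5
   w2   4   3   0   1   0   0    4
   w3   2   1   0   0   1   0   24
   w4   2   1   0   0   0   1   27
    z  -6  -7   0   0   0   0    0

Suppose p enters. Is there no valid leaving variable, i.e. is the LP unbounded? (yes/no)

no

Column p has positive entries in row(s) 1, 2, 3, 4, so the ratio test bounds it — not unbounded.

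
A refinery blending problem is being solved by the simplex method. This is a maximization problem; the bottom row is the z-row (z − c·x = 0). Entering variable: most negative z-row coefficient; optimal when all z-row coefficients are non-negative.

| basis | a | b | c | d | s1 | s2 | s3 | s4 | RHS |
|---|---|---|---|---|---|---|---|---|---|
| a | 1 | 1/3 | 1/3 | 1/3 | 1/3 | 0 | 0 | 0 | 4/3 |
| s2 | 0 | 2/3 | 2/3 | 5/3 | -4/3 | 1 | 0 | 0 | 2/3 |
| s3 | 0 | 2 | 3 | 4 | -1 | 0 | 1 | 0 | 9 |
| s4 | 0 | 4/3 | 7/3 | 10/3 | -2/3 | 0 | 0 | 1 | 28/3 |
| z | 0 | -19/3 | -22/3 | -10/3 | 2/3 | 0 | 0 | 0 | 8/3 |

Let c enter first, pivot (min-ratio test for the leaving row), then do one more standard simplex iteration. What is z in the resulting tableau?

Ratio test on column c — row 1: (4/3)/(1/3) = 4; row 2: (2/3)/(2/3) = 1; row 3: 9/3 = 3; row 4: (28/3)/(7/3) = 4. Minimum is 1 at row 2 (s2 leaves); pivot element 2/3.
Pivot on row 2; the z-row RHS becomes 8/3 − (-22/3)·1 = 10.
Next entering variable (most negative z-row entry -14): s1.
Ratio test on column s1 — row 1: 1/1 = 1; row 2: entry -2 ≤ 0; row 3: 6/5 = 6/5; row 4: 7/4 = 7/4. Minimum is 1 at row 1 (a leaves); pivot element 1.
After the second pivot the z-row RHS is 10 − (-14)·1 = 24.

24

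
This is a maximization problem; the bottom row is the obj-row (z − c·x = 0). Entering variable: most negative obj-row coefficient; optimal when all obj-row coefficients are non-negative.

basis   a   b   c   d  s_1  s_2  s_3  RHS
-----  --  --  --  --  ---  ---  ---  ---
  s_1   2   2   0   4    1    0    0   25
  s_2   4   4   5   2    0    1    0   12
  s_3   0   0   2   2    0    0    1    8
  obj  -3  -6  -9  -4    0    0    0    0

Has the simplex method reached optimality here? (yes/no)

no

The obj-row has a negative entry -9 in column c, so it is not optimal.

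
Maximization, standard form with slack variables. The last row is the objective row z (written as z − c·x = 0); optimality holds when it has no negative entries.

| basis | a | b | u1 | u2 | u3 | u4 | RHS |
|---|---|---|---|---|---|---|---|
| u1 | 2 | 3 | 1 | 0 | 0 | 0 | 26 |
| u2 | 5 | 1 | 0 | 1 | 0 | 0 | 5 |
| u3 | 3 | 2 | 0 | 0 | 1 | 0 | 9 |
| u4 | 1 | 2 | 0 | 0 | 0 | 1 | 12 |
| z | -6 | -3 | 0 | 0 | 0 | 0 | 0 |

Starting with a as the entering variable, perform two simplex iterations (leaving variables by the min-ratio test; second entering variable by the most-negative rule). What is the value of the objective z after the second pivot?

96/7

Ratio test on column a — row 1: 26/2 = 13; row 2: 5/5 = 1; row 3: 9/3 = 3; row 4: 12/1 = 12. Minimum is 1 at row 2 (u2 leaves); pivot element 5.
Pivot on row 2; the z-row RHS becomes 0 − (-6)·1 = 6.
Next entering variable (most negative z-row entry -9/5): b.
Ratio test on column b — row 1: 24/(13/5) = 120/13; row 2: 1/(1/5) = 5; row 3: 6/(7/5) = 30/7; row 4: 11/(9/5) = 55/9. Minimum is 30/7 at row 3 (u3 leaves); pivot element 7/5.
After the second pivot the z-row RHS is 6 − (-9/5)·(30/7) = 96/7.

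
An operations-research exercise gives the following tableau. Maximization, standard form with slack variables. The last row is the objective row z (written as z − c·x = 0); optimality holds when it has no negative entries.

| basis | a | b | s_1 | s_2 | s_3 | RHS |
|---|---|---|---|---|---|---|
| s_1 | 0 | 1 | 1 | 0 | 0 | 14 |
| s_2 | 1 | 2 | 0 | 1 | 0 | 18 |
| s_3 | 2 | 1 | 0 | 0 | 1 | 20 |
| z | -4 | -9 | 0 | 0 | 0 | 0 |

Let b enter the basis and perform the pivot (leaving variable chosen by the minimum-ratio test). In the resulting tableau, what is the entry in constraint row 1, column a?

Ratio test on column b — row 1: 14/1 = 14; row 2: 18/2 = 9; row 3: 20/1 = 20. Minimum is 9 at row 2 (s_2 leaves); pivot element 2.
Divide row 2 by 2; eliminate column b from the other rows.
Row 1 update in column a: 0 − 1·(1/2) = -1/2.

-1/2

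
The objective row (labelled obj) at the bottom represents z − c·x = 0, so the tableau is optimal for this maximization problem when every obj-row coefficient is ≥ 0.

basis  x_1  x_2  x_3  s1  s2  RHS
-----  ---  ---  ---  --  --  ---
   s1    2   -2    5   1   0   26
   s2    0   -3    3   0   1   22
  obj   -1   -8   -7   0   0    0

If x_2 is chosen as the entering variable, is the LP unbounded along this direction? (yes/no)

Every constraint-row entry in column x_2 is ≤ 0, so increasing x_2 is unbounded.

yes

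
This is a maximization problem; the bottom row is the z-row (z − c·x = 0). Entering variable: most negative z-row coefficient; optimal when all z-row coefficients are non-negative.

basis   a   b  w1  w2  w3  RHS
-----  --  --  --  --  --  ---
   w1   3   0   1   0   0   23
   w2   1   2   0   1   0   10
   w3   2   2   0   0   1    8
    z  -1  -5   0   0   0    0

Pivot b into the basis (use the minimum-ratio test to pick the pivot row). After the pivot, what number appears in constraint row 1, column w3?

Ratio test on column b — row 1: entry 0 ≤ 0; row 2: 10/2 = 5; row 3: 8/2 = 4. Minimum is 4 at row 3 (w3 leaves); pivot element 2.
Divide row 3 by 2; eliminate column b from the other rows.
Row 1 update in column w3: 0 − 0·(1/2) = 0.

0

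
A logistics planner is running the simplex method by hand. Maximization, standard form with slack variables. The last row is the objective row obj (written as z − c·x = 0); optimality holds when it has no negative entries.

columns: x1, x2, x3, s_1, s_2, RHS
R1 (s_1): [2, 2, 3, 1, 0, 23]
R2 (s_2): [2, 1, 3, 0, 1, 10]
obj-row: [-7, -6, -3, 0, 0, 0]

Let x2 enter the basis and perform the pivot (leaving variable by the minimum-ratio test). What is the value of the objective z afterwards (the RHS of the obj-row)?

Ratio test on column x2 — row 1: 23/2 = 23/2; row 2: 10/1 = 10. Minimum is 10 at row 2 (s_2 leaves); pivot element 1.
Pivot on row 2; the obj-row RHS becomes 0 − (-6)·10 = 60.

60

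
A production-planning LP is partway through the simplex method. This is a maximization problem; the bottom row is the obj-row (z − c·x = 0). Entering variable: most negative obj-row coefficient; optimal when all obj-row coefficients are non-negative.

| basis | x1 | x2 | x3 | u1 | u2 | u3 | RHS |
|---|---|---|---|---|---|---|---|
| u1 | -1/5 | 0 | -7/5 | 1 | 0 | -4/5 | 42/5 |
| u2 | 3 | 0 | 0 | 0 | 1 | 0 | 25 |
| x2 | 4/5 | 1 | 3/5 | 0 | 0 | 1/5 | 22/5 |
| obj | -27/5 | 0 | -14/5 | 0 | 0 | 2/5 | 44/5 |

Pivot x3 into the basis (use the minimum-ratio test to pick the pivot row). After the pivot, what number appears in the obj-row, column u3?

Ratio test on column x3 — row 1: entry -7/5 ≤ 0; row 2: entry 0 ≤ 0; row 3: (22/5)/(3/5) = 22/3. Minimum is 22/3 at row 3 (x2 leaves); pivot element 3/5.
Divide row 3 by 3/5; eliminate column x3 from the other rows.
obj-row update in column u3: 2/5 − (-14/5)·(1/3) = 4/3.

4/3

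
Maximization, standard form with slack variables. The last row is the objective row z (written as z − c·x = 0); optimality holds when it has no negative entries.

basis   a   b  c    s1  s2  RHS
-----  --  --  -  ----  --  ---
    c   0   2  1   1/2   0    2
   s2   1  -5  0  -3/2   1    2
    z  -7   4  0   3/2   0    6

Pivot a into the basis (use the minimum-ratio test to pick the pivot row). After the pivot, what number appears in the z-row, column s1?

Ratio test on column a — row 1: entry 0 ≤ 0; row 2: 2/1 = 2. Minimum is 2 at row 2 (s2 leaves); pivot element 1.
Divide row 2 by 1; eliminate column a from the other rows.
z-row update in column s1: 3/2 − (-7)·(-3/2) = -9.

-9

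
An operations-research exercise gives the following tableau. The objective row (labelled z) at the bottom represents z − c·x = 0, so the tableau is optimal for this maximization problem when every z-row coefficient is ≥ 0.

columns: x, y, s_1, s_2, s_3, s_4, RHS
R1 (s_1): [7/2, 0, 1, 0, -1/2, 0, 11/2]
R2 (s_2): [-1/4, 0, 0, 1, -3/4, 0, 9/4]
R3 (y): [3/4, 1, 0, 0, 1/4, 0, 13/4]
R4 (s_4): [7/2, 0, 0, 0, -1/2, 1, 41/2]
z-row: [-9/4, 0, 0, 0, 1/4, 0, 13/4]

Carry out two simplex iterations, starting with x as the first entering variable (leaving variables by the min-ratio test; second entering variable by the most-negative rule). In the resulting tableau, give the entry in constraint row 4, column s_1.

-1

Ratio test on column x — row 1: (11/2)/(7/2) = 11/7; row 2: entry -1/4 ≤ 0; row 3: (13/4)/(3/4) = 13/3; row 4: (41/2)/(7/2) = 41/7. Minimum is 11/7 at row 1 (s_1 leaves); pivot element 7/2.
Divide row 1 by 7/2; eliminate column x from the other rows.
Second iteration: most negative z-row entry is -1/14 in column s_3, so s_3 enters.
Ratio test on column s_3 — row 1: entry -1/7 ≤ 0; row 2: entry -11/14 ≤ 0; row 3: (29/14)/(5/14) = 29/5; row 4: entry 0 ≤ 0. Minimum is 29/5 at row 3 (y leaves); pivot element 5/14.
Divide row 3 by 5/14; eliminate column s_3 from the other rows.
After both pivots, the entry at constraint row 4, column s_1 is -1.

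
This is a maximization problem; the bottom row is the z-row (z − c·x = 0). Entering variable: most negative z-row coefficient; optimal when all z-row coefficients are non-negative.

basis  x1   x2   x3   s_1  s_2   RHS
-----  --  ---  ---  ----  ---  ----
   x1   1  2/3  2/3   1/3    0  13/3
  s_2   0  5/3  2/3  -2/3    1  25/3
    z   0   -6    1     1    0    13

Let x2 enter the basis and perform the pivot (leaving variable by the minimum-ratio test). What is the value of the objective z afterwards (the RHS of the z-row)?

43

Ratio test on column x2 — row 1: (13/3)/(2/3) = 13/2; row 2: (25/3)/(5/3) = 5. Minimum is 5 at row 2 (s_2 leaves); pivot element 5/3.
Pivot on row 2; the z-row RHS becomes 13 − (-6)·5 = 43.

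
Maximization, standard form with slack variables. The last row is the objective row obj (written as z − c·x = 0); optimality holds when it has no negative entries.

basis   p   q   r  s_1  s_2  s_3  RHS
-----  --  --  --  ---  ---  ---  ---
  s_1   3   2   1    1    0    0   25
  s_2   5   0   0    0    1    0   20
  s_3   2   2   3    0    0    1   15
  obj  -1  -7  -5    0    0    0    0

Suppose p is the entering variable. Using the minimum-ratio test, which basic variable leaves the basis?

Column p entries and ratios — s_1: 25/3 = 25/3; s_2: 20/5 = 4; s_3: 15/2 = 15/2.
Smallest ratio is 4 in the row of s_2, so s_2 leaves.

s_2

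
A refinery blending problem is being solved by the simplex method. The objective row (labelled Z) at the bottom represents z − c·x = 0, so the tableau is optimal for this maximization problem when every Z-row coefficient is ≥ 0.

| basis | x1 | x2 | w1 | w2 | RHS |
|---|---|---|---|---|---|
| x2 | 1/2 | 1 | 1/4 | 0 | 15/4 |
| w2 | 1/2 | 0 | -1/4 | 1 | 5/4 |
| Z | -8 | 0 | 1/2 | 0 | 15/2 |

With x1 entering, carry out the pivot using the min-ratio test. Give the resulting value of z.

Ratio test on column x1 — row 1: (15/4)/(1/2) = 15/2; row 2: (5/4)/(1/2) = 5/2. Minimum is 5/2 at row 2 (w2 leaves); pivot element 1/2.
Pivot on row 2; the Z-row RHS becomes 15/2 − (-8)·(5/2) = 55/2.

55/2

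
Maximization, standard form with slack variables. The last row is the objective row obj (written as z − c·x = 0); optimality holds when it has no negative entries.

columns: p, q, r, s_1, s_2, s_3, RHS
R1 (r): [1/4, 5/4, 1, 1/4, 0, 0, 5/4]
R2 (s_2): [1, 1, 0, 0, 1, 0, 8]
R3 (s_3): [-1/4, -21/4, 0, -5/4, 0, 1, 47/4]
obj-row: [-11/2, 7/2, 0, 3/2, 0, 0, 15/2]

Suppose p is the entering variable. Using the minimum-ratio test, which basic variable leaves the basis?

r

Column p entries and ratios — r: (5/4)/(1/4) = 5; s_2: 8/1 = 8; s_3: -1/4 ≤ 0, skip.
Smallest ratio is 5 in the row of r, so r leaves.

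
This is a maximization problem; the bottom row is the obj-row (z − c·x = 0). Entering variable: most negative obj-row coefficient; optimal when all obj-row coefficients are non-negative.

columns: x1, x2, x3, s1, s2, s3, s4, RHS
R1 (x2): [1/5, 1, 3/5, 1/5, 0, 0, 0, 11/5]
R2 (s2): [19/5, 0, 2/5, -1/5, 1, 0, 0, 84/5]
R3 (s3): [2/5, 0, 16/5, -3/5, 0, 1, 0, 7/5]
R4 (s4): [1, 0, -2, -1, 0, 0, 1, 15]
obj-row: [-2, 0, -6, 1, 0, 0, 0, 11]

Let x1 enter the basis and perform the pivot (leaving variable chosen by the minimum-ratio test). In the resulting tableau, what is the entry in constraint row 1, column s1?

Ratio test on column x1 — row 1: (11/5)/(1/5) = 11; row 2: (84/5)/(19/5) = 84/19; row 3: (7/5)/(2/5) = 7/2; row 4: 15/1 = 15. Minimum is 7/2 at row 3 (s3 leaves); pivot element 2/5.
Divide row 3 by 2/5; eliminate column x1 from the other rows.
Row 1 update in column s1: 1/5 − (1/5)·(-3/2) = 1/2.

1/2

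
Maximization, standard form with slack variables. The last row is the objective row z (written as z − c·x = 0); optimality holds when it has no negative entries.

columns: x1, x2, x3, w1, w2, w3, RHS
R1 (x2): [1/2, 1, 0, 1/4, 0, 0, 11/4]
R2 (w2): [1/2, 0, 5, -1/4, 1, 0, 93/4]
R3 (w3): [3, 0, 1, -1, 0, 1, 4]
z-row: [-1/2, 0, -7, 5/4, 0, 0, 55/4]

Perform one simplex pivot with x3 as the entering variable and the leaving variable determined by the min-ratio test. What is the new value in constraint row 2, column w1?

Ratio test on column x3 — row 1: entry 0 ≤ 0; row 2: (93/4)/5 = 93/20; row 3: 4/1 = 4. Minimum is 4 at row 3 (w3 leaves); pivot element 1.
Divide row 3 by 1; eliminate column x3 from the other rows.
Row 2 update in column w1: -1/4 − 5·(-1) = 19/4.

19/4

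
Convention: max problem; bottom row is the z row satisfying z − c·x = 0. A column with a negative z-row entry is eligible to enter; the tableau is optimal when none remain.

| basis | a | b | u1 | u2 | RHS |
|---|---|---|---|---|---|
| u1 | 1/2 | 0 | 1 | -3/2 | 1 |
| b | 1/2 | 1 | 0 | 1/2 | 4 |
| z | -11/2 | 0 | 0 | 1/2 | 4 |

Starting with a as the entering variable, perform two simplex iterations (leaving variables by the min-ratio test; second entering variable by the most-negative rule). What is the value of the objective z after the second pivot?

39

Ratio test on column a — row 1: 1/(1/2) = 2; row 2: 4/(1/2) = 8. Minimum is 2 at row 1 (u1 leaves); pivot element 1/2.
Pivot on row 1; the z-row RHS becomes 4 − (-11/2)·2 = 15.
Next entering variable (most negative z-row entry -16): u2.
Ratio test on column u2 — row 1: entry -3 ≤ 0; row 2: 3/2 = 3/2. Minimum is 3/2 at row 2 (b leaves); pivot element 2.
After the second pivot the z-row RHS is 15 − (-16)·(3/2) = 39.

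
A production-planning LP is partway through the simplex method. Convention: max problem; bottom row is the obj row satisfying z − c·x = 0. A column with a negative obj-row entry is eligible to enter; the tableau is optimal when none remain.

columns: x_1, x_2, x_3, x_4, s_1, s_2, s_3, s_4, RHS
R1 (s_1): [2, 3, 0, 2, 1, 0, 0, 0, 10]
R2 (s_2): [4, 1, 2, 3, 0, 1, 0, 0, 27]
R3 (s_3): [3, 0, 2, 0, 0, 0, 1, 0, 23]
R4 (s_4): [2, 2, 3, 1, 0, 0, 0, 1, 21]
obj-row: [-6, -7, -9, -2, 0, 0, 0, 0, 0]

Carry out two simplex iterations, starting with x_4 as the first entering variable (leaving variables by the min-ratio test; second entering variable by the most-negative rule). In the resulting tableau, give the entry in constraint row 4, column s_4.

Ratio test on column x_4 — row 1: 10/2 = 5; row 2: 27/3 = 9; row 3: entry 0 ≤ 0; row 4: 21/1 = 21. Minimum is 5 at row 1 (s_1 leaves); pivot element 2.
Divide row 1 by 2; eliminate column x_4 from the other rows.
Second iteration: most negative obj-row entry is -9 in column x_3, so x_3 enters.
Ratio test on column x_3 — row 1: entry 0 ≤ 0; row 2: 12/2 = 6; row 3: 23/2 = 23/2; row 4: 16/3 = 16/3. Minimum is 16/3 at row 4 (s_4 leaves); pivot element 3.
Divide row 4 by 3; eliminate column x_3 from the other rows.
After both pivots, the entry at constraint row 4, column s_4 is 1/3.

1/3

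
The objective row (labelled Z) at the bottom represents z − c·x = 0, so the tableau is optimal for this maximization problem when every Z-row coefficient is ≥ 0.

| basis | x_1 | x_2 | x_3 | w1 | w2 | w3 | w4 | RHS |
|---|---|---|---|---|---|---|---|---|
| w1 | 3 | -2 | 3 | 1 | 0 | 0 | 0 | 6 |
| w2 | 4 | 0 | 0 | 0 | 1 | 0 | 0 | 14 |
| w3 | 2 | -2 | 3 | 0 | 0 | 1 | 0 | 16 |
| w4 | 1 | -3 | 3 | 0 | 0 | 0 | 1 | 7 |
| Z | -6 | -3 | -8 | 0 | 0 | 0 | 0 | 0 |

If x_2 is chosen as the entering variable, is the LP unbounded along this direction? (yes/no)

Every constraint-row entry in column x_2 is ≤ 0, so increasing x_2 is unbounded.

yes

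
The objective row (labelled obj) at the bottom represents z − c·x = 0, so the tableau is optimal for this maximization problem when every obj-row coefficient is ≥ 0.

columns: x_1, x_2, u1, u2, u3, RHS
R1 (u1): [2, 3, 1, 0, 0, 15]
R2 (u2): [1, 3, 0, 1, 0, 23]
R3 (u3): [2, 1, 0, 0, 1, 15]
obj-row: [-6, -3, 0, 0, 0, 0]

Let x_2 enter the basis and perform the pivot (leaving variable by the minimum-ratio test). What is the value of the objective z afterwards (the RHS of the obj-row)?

15

Ratio test on column x_2 — row 1: 15/3 = 5; row 2: 23/3 = 23/3; row 3: 15/1 = 15. Minimum is 5 at row 1 (u1 leaves); pivot element 3.
Pivot on row 1; the obj-row RHS becomes 0 − (-3)·5 = 15.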